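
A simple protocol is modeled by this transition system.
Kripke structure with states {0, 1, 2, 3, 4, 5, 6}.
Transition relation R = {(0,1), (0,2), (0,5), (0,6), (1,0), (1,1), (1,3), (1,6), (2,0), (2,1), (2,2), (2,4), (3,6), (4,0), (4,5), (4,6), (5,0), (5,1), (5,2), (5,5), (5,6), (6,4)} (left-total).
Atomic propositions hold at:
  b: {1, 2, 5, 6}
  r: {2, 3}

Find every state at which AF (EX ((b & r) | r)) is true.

{0, 1, 2, 5}

Sat(b & r) = {2}
Sat((b & r) | r) = {2, 3}
Sat(EX ((b & r) | r)) = {s : some successor in {2, 3}} = {0, 1, 2, 5}
AF (EX ((b & r) | r)): least fixpoint, start Z0 = {0, 1, 2, 5}, add states with every successor in Z. Already a fixed point.
Sat(AF (EX ((b & r) | r))) = {0, 1, 2, 5}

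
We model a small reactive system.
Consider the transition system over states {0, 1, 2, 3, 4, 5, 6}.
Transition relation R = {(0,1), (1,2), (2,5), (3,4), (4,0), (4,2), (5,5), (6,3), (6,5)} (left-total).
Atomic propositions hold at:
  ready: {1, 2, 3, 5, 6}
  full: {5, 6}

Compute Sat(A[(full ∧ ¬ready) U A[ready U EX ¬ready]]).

Sat(¬ready) = {0, 4}
Sat(full ∧ ¬ready) = ∅
Sat(EX ¬ready) = {s : some successor in {0, 4}} = {3, 4}
A[ready U EX ¬ready]: least fixpoint, start Z0 = Sat(EX ¬ready) = {3, 4}, add states in Sat(ready) with every successor in Z. Already a fixed point.
Sat(A[ready U EX ¬ready]) = {3, 4}
A[(full ∧ ¬ready) U A[ready U EX ¬ready]]: least fixpoint, start Z0 = Sat(A[ready U EX ¬ready]) = {3, 4}, add states in Sat(full ∧ ¬ready) with every successor in Z. Already a fixed point.
Sat(A[(full ∧ ¬ready) U A[ready U EX ¬ready]]) = {3, 4}

{3, 4}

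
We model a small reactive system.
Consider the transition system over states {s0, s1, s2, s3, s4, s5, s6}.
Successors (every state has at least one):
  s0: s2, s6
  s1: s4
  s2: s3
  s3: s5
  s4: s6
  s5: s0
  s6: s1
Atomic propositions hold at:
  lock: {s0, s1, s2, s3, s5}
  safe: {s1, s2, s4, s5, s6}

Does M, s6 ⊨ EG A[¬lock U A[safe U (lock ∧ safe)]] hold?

Yes

Sat(¬lock) = {s4, s6}
Sat(lock ∧ safe) = {s1, s2, s5}
A[safe U (lock ∧ safe)]: least fixpoint, start Z0 = Sat((lock ∧ safe)) = {s1, s2, s5}, add states in Sat(safe) with every successor in Z. Z1 = {s1, s2, s5, s6}; Z2 = {s1, s2, s4, s5, s6}; fixed.
Sat(A[safe U (lock ∧ safe)]) = {s1, s2, s4, s5, s6}
A[¬lock U A[safe U (lock ∧ safe)]]: least fixpoint, start Z0 = Sat(A[safe U (lock ∧ safe)]) = {s1, s2, s4, s5, s6}, add states in Sat(¬lock) with every successor in Z. Already a fixed point.
Sat(A[¬lock U A[safe U (lock ∧ safe)]]) = {s1, s2, s4, s5, s6}
EG A[¬lock U A[safe U (lock ∧ safe)]]: greatest fixpoint, start Z0 = {s1, s2, s4, s5, s6}, keep only states in Sat with some successor in Z. Z1 = {s1, s4, s6}; fixed.
Sat(EG A[¬lock U A[safe U (lock ∧ safe)]]) = {s1, s4, s6}
s6 ∈ Sat(EG A[¬lock U A[safe U (lock ∧ safe)]]) = {s1, s4, s6}, so the formula holds at s6.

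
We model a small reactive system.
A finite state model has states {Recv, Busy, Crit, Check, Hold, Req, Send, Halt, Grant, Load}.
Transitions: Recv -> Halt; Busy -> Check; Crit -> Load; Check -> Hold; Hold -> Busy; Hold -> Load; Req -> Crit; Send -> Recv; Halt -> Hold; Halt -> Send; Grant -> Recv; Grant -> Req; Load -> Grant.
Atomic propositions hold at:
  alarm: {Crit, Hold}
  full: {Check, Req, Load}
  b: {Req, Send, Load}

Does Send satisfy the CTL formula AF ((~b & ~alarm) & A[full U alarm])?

Sat(~b) = {Recv, Busy, Crit, Check, Hold, Halt, Grant}
Sat(~alarm) = {Recv, Busy, Check, Req, Send, Halt, Grant, Load}
Sat(~b & ~alarm) = {Recv, Busy, Check, Halt, Grant}
A[full U alarm]: least fixpoint, start Z0 = Sat(alarm) = {Crit, Hold}, add states in Sat(full) with every successor in Z. Z1 = {Crit, Check, Hold, Req}; fixed.
Sat(A[full U alarm]) = {Crit, Check, Hold, Req}
Sat((~b & ~alarm) & A[full U alarm]) = {Check}
AF ((~b & ~alarm) & A[full U alarm]): least fixpoint, start Z0 = {Check}, add states with every successor in Z. Z1 = {Busy, Check}; fixed.
Sat(AF ((~b & ~alarm) & A[full U alarm])) = {Busy, Check}
Send ∉ Sat(AF ((~b & ~alarm) & A[full U alarm])) = {Busy, Check}, so the formula does not hold at Send.

No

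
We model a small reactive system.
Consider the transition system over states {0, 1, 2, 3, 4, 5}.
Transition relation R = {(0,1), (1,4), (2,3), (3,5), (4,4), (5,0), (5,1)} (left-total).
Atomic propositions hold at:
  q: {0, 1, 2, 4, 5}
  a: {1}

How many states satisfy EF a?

EF a: least fixpoint, start Z0 = {1}, add states with some successor in Z. Z1 = {0, 1, 5}; Z2 = {0, 1, 3, 5}; Z3 = {0, 1, 2, 3, 5}; fixed.
Sat(EF a) = {0, 1, 2, 3, 5}
|Sat(EF a)| = |{0, 1, 2, 3, 5}| = 5.

5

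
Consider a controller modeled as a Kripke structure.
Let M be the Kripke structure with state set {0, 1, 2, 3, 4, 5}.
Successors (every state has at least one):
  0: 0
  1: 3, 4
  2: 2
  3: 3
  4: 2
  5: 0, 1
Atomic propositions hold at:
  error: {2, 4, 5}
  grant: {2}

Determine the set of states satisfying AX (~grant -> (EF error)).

Sat(~grant) = {0, 1, 3, 4, 5}
EF error: least fixpoint, start Z0 = {2, 4, 5}, add states with some successor in Z. Z1 = {1, 2, 4, 5}; fixed.
Sat(EF error) = {1, 2, 4, 5}
Sat(~grant -> (EF error)) = {1, 2, 4, 5}
Sat(AX (~grant -> (EF error))) = {s : every successor in {1, 2, 4, 5}} = {2, 4}

{2, 4}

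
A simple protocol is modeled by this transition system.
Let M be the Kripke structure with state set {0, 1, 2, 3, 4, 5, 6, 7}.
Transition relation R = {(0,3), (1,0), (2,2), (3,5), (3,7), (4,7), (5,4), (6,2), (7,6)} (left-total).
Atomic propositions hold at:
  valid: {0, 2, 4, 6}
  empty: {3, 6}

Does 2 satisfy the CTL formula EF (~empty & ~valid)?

Sat(~empty) = {0, 1, 2, 4, 5, 7}
Sat(~valid) = {1, 3, 5, 7}
Sat(~empty & ~valid) = {1, 5, 7}
EF (~empty & ~valid): least fixpoint, start Z0 = {1, 5, 7}, add states with some successor in Z. Z1 = {1, 3, 4, 5, 7}; Z2 = {0, 1, 3, 4, 5, 7}; fixed.
Sat(EF (~empty & ~valid)) = {0, 1, 3, 4, 5, 7}
2 ∉ Sat(EF (~empty & ~valid)) = {0, 1, 3, 4, 5, 7}, so the formula does not hold at 2.

No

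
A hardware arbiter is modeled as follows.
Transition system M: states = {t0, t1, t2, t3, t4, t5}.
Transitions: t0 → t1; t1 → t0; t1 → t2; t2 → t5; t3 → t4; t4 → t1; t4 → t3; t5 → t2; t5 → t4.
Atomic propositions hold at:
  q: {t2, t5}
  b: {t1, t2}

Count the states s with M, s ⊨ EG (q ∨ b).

3

Sat(q ∨ b) = {t1, t2, t5}
EG (q ∨ b): greatest fixpoint, start Z0 = {t1, t2, t5}, keep only states in Sat with some successor in Z. Already a fixed point.
Sat(EG (q ∨ b)) = {t1, t2, t5}
|Sat(EG (q ∨ b))| = |{t1, t2, t5}| = 3.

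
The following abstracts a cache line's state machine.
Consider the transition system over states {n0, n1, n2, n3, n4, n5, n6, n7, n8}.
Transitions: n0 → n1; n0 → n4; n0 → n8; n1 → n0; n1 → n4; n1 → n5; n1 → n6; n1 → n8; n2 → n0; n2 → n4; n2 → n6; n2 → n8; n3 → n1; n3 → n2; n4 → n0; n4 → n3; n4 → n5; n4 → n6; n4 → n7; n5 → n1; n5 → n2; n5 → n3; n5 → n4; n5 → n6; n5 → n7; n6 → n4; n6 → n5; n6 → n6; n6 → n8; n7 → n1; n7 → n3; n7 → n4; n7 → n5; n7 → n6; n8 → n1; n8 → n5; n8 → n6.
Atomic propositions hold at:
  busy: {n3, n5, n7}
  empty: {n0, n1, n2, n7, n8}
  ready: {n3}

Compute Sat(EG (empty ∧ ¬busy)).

Sat(¬busy) = {n0, n1, n2, n4, n6, n8}
Sat(empty ∧ ¬busy) = {n0, n1, n2, n8}
EG (empty ∧ ¬busy): greatest fixpoint, start Z0 = {n0, n1, n2, n8}, keep only states in Sat with some successor in Z. Already a fixed point.
Sat(EG (empty ∧ ¬busy)) = {n0, n1, n2, n8}

{n0, n1, n2, n8}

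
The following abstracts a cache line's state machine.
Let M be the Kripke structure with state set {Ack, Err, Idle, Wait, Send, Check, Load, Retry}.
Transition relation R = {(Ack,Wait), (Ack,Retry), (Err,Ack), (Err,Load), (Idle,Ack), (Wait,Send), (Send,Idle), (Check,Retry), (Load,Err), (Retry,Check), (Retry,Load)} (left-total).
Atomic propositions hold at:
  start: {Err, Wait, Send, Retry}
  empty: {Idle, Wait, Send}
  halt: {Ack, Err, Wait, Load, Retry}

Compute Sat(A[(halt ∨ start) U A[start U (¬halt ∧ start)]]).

{Wait, Send}

Sat(halt ∨ start) = {Ack, Err, Wait, Send, Load, Retry}
Sat(¬halt) = {Idle, Send, Check}
Sat(¬halt ∧ start) = {Send}
A[start U (¬halt ∧ start)]: least fixpoint, start Z0 = Sat((¬halt ∧ start)) = {Send}, add states in Sat(start) with every successor in Z. Z1 = {Wait, Send}; fixed.
Sat(A[start U (¬halt ∧ start)]) = {Wait, Send}
A[(halt ∨ start) U A[start U (¬halt ∧ start)]]: least fixpoint, start Z0 = Sat(A[start U (¬halt ∧ start)]) = {Wait, Send}, add states in Sat(halt ∨ start) with every successor in Z. Already a fixed point.
Sat(A[(halt ∨ start) U A[start U (¬halt ∧ start)]]) = {Wait, Send}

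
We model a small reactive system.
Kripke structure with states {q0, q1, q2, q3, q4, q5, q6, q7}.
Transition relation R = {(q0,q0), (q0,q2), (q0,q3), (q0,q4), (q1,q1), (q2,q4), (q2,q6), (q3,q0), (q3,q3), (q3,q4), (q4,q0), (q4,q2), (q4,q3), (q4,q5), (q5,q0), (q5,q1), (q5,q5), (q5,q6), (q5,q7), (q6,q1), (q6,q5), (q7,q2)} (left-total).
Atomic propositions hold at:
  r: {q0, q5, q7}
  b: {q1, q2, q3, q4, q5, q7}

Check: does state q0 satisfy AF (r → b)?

No

Sat(r → b) = {q1, q2, q3, q4, q5, q6, q7}
AF (r → b): least fixpoint, start Z0 = {q1, q2, q3, q4, q5, q6, q7}, add states with every successor in Z. Already a fixed point.
Sat(AF (r → b)) = {q1, q2, q3, q4, q5, q6, q7}
q0 ∉ Sat(AF (r → b)) = {q1, q2, q3, q4, q5, q6, q7}, so the formula does not hold at q0.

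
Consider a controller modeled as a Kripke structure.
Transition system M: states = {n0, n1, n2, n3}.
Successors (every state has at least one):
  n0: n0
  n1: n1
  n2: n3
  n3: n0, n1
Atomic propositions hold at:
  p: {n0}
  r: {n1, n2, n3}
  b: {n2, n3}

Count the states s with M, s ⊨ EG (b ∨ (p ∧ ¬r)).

Sat(¬r) = {n0}
Sat(p ∧ ¬r) = {n0}
Sat(b ∨ (p ∧ ¬r)) = {n0, n2, n3}
EG (b ∨ (p ∧ ¬r)): greatest fixpoint, start Z0 = {n0, n2, n3}, keep only states in Sat with some successor in Z. Already a fixed point.
Sat(EG (b ∨ (p ∧ ¬r))) = {n0, n2, n3}
|Sat(EG (b ∨ (p ∧ ¬r)))| = |{n0, n2, n3}| = 3.

3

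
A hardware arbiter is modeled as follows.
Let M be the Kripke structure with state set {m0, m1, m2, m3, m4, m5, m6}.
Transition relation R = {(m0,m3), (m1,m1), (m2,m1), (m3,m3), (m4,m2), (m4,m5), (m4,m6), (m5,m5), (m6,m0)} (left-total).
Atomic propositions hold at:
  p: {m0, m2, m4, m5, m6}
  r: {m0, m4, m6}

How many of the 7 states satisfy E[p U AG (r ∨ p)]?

Sat(r ∨ p) = {m0, m2, m4, m5, m6}
AG (r ∨ p): greatest fixpoint, start Z0 = {m0, m2, m4, m5, m6}, keep only states in Sat with every successor in Z. Z1 = {m4, m5, m6}; Z2 = {m5}; fixed.
Sat(AG (r ∨ p)) = {m5}
E[p U AG (r ∨ p)]: least fixpoint, start Z0 = Sat(AG (r ∨ p)) = {m5}, add states in Sat(p) with some successor in Z. Z1 = {m4, m5}; fixed.
Sat(E[p U AG (r ∨ p)]) = {m4, m5}
|Sat(E[p U AG (r ∨ p)])| = |{m4, m5}| = 2.

2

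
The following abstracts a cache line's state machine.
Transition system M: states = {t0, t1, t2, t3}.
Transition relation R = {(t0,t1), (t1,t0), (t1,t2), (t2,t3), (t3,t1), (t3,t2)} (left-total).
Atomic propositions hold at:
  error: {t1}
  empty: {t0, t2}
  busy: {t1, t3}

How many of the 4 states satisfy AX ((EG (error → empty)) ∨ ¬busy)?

Sat(error → empty) = {t0, t2, t3}
EG (error → empty): greatest fixpoint, start Z0 = {t0, t2, t3}, keep only states in Sat with some successor in Z. Z1 = {t2, t3}; fixed.
Sat(EG (error → empty)) = {t2, t3}
Sat(¬busy) = {t0, t2}
Sat((EG (error → empty)) ∨ ¬busy) = {t0, t2, t3}
Sat(AX ((EG (error → empty)) ∨ ¬busy)) = {s : every successor in {t0, t2, t3}} = {t1, t2}
|Sat(AX ((EG (error → empty)) ∨ ¬busy))| = |{t1, t2}| = 2.

2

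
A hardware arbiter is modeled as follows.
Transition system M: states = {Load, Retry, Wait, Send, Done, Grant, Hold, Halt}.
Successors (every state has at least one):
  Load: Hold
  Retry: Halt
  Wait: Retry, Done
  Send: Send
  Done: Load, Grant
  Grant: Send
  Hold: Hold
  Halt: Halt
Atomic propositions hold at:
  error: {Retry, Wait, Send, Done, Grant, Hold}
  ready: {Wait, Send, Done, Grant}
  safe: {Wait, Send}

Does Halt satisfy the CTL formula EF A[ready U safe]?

No

A[ready U safe]: least fixpoint, start Z0 = Sat(safe) = {Wait, Send}, add states in Sat(ready) with every successor in Z. Z1 = {Wait, Send, Grant}; fixed.
Sat(A[ready U safe]) = {Wait, Send, Grant}
EF A[ready U safe]: least fixpoint, start Z0 = {Wait, Send, Grant}, add states with some successor in Z. Z1 = {Wait, Send, Done, Grant}; fixed.
Sat(EF A[ready U safe]) = {Wait, Send, Done, Grant}
Halt ∉ Sat(EF A[ready U safe]) = {Wait, Send, Done, Grant}, so the formula does not hold at Halt.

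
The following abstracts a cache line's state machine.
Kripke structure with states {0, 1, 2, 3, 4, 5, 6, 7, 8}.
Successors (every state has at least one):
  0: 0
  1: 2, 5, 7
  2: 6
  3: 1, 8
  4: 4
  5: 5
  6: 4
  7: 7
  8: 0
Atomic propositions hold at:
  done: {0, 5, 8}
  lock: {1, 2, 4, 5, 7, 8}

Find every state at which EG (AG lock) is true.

AG lock: greatest fixpoint, start Z0 = {1, 2, 4, 5, 7, 8}, keep only states in Sat with every successor in Z. Z1 = {1, 4, 5, 7}; Z2 = {4, 5, 7}; fixed.
Sat(AG lock) = {4, 5, 7}
EG (AG lock): greatest fixpoint, start Z0 = {4, 5, 7}, keep only states in Sat with some successor in Z. Already a fixed point.
Sat(EG (AG lock)) = {4, 5, 7}

{4, 5, 7}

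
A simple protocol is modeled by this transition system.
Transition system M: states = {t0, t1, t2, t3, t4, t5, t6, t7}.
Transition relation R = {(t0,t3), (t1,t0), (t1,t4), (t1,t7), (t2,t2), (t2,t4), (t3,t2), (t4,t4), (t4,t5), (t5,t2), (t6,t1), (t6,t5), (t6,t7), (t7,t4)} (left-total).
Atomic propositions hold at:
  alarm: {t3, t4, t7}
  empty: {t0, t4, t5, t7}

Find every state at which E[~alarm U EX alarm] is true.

{t0, t1, t2, t4, t5, t6, t7}

Sat(~alarm) = {t0, t1, t2, t5, t6}
Sat(EX alarm) = {s : some successor in {t3, t4, t7}} = {t0, t1, t2, t4, t6, t7}
E[~alarm U EX alarm]: least fixpoint, start Z0 = Sat(EX alarm) = {t0, t1, t2, t4, t6, t7}, add states in Sat(~alarm) with some successor in Z. Z1 = {t0, t1, t2, t4, t5, t6, t7}; fixed.
Sat(E[~alarm U EX alarm]) = {t0, t1, t2, t4, t5, t6, t7}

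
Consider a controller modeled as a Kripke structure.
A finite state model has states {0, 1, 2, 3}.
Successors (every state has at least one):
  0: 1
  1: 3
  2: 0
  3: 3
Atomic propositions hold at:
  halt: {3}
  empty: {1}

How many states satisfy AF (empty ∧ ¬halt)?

Sat(¬halt) = {0, 1, 2}
Sat(empty ∧ ¬halt) = {1}
AF (empty ∧ ¬halt): least fixpoint, start Z0 = {1}, add states with every successor in Z. Z1 = {0, 1}; Z2 = {0, 1, 2}; fixed.
Sat(AF (empty ∧ ¬halt)) = {0, 1, 2}
|Sat(AF (empty ∧ ¬halt))| = |{0, 1, 2}| = 3.

3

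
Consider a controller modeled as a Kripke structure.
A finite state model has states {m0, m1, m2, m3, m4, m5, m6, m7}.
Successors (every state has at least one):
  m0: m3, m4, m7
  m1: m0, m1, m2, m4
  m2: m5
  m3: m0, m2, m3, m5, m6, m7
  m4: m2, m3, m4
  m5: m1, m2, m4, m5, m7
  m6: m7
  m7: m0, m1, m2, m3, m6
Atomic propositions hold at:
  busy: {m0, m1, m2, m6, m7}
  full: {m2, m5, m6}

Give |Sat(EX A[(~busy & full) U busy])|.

7

Sat(~busy) = {m3, m4, m5}
Sat(~busy & full) = {m5}
A[(~busy & full) U busy]: least fixpoint, start Z0 = Sat(busy) = {m0, m1, m2, m6, m7}, add states in Sat(~busy & full) with every successor in Z. Already a fixed point.
Sat(A[(~busy & full) U busy]) = {m0, m1, m2, m6, m7}
Sat(EX A[(~busy & full) U busy]) = {s : some successor in {m0, m1, m2, m6, m7}} = {m0, m1, m3, m4, m5, m6, m7}
|Sat(EX A[(~busy & full) U busy])| = |{m0, m1, m3, m4, m5, m6, m7}| = 7.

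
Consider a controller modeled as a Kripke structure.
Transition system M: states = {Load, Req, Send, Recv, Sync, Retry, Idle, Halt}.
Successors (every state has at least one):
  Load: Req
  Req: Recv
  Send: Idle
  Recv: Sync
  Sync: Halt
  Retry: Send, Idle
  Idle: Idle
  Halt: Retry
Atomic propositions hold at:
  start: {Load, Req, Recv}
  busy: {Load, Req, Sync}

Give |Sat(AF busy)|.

4

AF busy: least fixpoint, start Z0 = {Load, Req, Sync}, add states with every successor in Z. Z1 = {Load, Req, Recv, Sync}; fixed.
Sat(AF busy) = {Load, Req, Recv, Sync}
|Sat(AF busy)| = |{Load, Req, Recv, Sync}| = 4.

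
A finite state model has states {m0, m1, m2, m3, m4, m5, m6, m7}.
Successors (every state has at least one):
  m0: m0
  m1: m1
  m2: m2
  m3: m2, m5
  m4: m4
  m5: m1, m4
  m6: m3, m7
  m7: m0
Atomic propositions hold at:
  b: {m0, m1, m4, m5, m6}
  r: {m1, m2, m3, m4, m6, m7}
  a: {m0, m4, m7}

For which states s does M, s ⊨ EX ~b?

{m2, m3, m6}

Sat(~b) = {m2, m3, m7}
Sat(EX ~b) = {s : some successor in {m2, m3, m7}} = {m2, m3, m6}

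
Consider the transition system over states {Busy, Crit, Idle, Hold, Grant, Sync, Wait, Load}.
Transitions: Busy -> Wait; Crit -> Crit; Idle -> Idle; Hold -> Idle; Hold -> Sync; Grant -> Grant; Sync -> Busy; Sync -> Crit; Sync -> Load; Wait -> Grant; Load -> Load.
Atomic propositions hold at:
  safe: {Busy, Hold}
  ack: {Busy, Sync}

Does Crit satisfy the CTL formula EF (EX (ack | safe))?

Sat(ack | safe) = {Busy, Hold, Sync}
Sat(EX (ack | safe)) = {s : some successor in {Busy, Hold, Sync}} = {Hold, Sync}
EF (EX (ack | safe)): least fixpoint, start Z0 = {Hold, Sync}, add states with some successor in Z. Already a fixed point.
Sat(EF (EX (ack | safe))) = {Hold, Sync}
Crit ∉ Sat(EF (EX (ack | safe))) = {Hold, Sync}, so the formula does not hold at Crit.

No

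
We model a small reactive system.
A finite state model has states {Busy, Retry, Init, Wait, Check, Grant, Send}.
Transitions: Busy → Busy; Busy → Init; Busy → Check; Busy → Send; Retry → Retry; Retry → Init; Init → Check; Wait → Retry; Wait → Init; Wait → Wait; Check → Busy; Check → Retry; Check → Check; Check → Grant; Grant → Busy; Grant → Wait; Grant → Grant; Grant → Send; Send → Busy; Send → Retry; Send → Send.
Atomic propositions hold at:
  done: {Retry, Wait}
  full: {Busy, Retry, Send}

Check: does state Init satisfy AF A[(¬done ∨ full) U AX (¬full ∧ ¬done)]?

Sat(¬done) = {Busy, Init, Check, Grant, Send}
Sat(¬done ∨ full) = {Busy, Retry, Init, Check, Grant, Send}
Sat(¬full) = {Init, Wait, Check, Grant}
Sat(¬full ∧ ¬done) = {Init, Check, Grant}
Sat(AX (¬full ∧ ¬done)) = {s : every successor in {Init, Check, Grant}} = {Init}
A[(¬done ∨ full) U AX (¬full ∧ ¬done)]: least fixpoint, start Z0 = Sat(AX (¬full ∧ ¬done)) = {Init}, add states in Sat(¬done ∨ full) with every successor in Z. Already a fixed point.
Sat(A[(¬done ∨ full) U AX (¬full ∧ ¬done)]) = {Init}
AF A[(¬done ∨ full) U AX (¬full ∧ ¬done)]: least fixpoint, start Z0 = {Init}, add states with every successor in Z. Already a fixed point.
Sat(AF A[(¬done ∨ full) U AX (¬full ∧ ¬done)]) = {Init}
Init ∈ Sat(AF A[(¬done ∨ full) U AX (¬full ∧ ¬done)]) = {Init}, so the formula holds at Init.

Yes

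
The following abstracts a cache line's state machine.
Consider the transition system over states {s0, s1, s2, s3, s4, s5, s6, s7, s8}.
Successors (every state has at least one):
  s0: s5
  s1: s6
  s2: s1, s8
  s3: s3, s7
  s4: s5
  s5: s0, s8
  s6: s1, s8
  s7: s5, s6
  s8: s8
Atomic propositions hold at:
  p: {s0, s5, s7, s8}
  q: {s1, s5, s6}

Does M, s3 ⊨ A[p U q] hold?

A[p U q]: least fixpoint, start Z0 = Sat(q) = {s1, s5, s6}, add states in Sat(p) with every successor in Z. Z1 = {s0, s1, s5, s6, s7}; fixed.
Sat(A[p U q]) = {s0, s1, s5, s6, s7}
s3 ∉ Sat(A[p U q]) = {s0, s1, s5, s6, s7}, so the formula does not hold at s3.

No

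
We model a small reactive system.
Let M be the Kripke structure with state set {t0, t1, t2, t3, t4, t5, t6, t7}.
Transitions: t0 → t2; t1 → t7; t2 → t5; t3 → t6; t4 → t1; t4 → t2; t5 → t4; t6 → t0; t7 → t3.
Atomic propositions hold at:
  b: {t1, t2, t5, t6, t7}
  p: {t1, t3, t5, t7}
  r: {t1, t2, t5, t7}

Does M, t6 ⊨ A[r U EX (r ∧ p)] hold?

No

Sat(r ∧ p) = {t1, t5, t7}
Sat(EX (r ∧ p)) = {s : some successor in {t1, t5, t7}} = {t1, t2, t4}
A[r U EX (r ∧ p)]: least fixpoint, start Z0 = Sat(EX (r ∧ p)) = {t1, t2, t4}, add states in Sat(r) with every successor in Z. Z1 = {t1, t2, t4, t5}; fixed.
Sat(A[r U EX (r ∧ p)]) = {t1, t2, t4, t5}
t6 ∉ Sat(A[r U EX (r ∧ p)]) = {t1, t2, t4, t5}, so the formula does not hold at t6.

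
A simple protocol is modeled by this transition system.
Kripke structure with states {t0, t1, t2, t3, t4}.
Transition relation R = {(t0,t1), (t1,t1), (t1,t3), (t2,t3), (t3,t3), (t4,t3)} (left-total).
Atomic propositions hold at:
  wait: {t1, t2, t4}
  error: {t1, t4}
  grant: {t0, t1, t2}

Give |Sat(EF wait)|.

4

EF wait: least fixpoint, start Z0 = {t1, t2, t4}, add states with some successor in Z. Z1 = {t0, t1, t2, t4}; fixed.
Sat(EF wait) = {t0, t1, t2, t4}
|Sat(EF wait)| = |{t0, t1, t2, t4}| = 4.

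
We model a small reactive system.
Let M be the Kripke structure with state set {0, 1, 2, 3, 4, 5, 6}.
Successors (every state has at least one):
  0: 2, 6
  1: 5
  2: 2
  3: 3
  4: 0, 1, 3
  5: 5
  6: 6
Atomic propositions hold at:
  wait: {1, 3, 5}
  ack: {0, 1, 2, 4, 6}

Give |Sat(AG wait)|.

AG wait: greatest fixpoint, start Z0 = {1, 3, 5}, keep only states in Sat with every successor in Z. Already a fixed point.
Sat(AG wait) = {1, 3, 5}
|Sat(AG wait)| = |{1, 3, 5}| = 3.

3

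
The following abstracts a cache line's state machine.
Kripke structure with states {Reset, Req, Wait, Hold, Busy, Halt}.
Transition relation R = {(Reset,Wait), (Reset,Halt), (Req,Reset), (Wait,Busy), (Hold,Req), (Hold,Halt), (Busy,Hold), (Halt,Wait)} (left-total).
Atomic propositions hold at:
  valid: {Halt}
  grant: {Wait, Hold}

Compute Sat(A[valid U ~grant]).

{Reset, Req, Busy, Halt}

Sat(~grant) = {Reset, Req, Busy, Halt}
A[valid U ~grant]: least fixpoint, start Z0 = Sat(~grant) = {Reset, Req, Busy, Halt}, add states in Sat(valid) with every successor in Z. Already a fixed point.
Sat(A[valid U ~grant]) = {Reset, Req, Busy, Halt}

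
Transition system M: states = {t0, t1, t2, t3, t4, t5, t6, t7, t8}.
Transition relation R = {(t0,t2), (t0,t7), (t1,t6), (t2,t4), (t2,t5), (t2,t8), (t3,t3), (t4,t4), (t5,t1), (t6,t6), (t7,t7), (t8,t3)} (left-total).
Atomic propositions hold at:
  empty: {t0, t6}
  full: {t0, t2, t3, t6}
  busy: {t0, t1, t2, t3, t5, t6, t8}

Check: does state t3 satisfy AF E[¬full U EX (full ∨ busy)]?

Sat(¬full) = {t1, t4, t5, t7, t8}
Sat(full ∨ busy) = {t0, t1, t2, t3, t5, t6, t8}
Sat(EX (full ∨ busy)) = {s : some successor in {t0, t1, t2, t3, t5, t6, t8}} = {t0, t1, t2, t3, t5, t6, t8}
E[¬full U EX (full ∨ busy)]: least fixpoint, start Z0 = Sat(EX (full ∨ busy)) = {t0, t1, t2, t3, t5, t6, t8}, add states in Sat(¬full) with some successor in Z. Already a fixed point.
Sat(E[¬full U EX (full ∨ busy)]) = {t0, t1, t2, t3, t5, t6, t8}
AF E[¬full U EX (full ∨ busy)]: least fixpoint, start Z0 = {t0, t1, t2, t3, t5, t6, t8}, add states with every successor in Z. Already a fixed point.
Sat(AF E[¬full U EX (full ∨ busy)]) = {t0, t1, t2, t3, t5, t6, t8}
t3 ∈ Sat(AF E[¬full U EX (full ∨ busy)]) = {t0, t1, t2, t3, t5, t6, t8}, so the formula holds at t3.

Yes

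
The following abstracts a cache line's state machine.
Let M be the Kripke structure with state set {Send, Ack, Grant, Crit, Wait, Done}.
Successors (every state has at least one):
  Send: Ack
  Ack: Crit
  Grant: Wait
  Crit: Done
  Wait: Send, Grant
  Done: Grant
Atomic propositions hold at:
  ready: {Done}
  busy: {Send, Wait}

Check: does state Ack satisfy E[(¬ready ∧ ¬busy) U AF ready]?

Yes

Sat(¬ready) = {Send, Ack, Grant, Crit, Wait}
Sat(¬busy) = {Ack, Grant, Crit, Done}
Sat(¬ready ∧ ¬busy) = {Ack, Grant, Crit}
AF ready: least fixpoint, start Z0 = {Done}, add states with every successor in Z. Z1 = {Crit, Done}; Z2 = {Ack, Crit, Done}; Z3 = {Send, Ack, Crit, Done}; fixed.
Sat(AF ready) = {Send, Ack, Crit, Done}
E[(¬ready ∧ ¬busy) U AF ready]: least fixpoint, start Z0 = Sat(AF ready) = {Send, Ack, Crit, Done}, add states in Sat(¬ready ∧ ¬busy) with some successor in Z. Already a fixed point.
Sat(E[(¬ready ∧ ¬busy) U AF ready]) = {Send, Ack, Crit, Done}
Ack ∈ Sat(E[(¬ready ∧ ¬busy) U AF ready]) = {Send, Ack, Crit, Done}, so the formula holds at Ack.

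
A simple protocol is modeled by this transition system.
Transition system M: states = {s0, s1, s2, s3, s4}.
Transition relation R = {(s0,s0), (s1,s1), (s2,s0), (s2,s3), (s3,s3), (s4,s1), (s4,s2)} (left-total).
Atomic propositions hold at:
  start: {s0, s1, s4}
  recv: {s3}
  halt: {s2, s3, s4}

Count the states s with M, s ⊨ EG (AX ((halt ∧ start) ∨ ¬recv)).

Sat(halt ∧ start) = {s4}
Sat(¬recv) = {s0, s1, s2, s4}
Sat((halt ∧ start) ∨ ¬recv) = {s0, s1, s2, s4}
Sat(AX ((halt ∧ start) ∨ ¬recv)) = {s : every successor in {s0, s1, s2, s4}} = {s0, s1, s4}
EG (AX ((halt ∧ start) ∨ ¬recv)): greatest fixpoint, start Z0 = {s0, s1, s4}, keep only states in Sat with some successor in Z. Already a fixed point.
Sat(EG (AX ((halt ∧ start) ∨ ¬recv))) = {s0, s1, s4}
|Sat(EG (AX ((halt ∧ start) ∨ ¬recv)))| = |{s0, s1, s4}| = 3.

3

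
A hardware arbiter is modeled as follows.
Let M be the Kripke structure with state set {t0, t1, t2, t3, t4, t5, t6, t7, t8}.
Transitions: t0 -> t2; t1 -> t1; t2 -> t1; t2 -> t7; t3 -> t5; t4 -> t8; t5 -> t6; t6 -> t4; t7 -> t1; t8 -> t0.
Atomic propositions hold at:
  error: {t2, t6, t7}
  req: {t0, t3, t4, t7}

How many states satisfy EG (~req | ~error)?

Sat(~req) = {t1, t2, t5, t6, t8}
Sat(~error) = {t0, t1, t3, t4, t5, t8}
Sat(~req | ~error) = {t0, t1, t2, t3, t4, t5, t6, t8}
EG (~req | ~error): greatest fixpoint, start Z0 = {t0, t1, t2, t3, t4, t5, t6, t8}, keep only states in Sat with some successor in Z. Already a fixed point.
Sat(EG (~req | ~error)) = {t0, t1, t2, t3, t4, t5, t6, t8}
|Sat(EG (~req | ~error))| = |{t0, t1, t2, t3, t4, t5, t6, t8}| = 8.

8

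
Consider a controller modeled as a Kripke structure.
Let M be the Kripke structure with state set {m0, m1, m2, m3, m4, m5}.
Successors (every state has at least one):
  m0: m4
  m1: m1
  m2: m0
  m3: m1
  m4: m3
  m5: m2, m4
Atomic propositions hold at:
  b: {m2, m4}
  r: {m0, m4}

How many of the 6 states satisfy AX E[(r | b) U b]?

Sat(r | b) = {m0, m2, m4}
E[(r | b) U b]: least fixpoint, start Z0 = Sat(b) = {m2, m4}, add states in Sat(r | b) with some successor in Z. Z1 = {m0, m2, m4}; fixed.
Sat(E[(r | b) U b]) = {m0, m2, m4}
Sat(AX E[(r | b) U b]) = {s : every successor in {m0, m2, m4}} = {m0, m2, m5}
|Sat(AX E[(r | b) U b])| = |{m0, m2, m5}| = 3.

3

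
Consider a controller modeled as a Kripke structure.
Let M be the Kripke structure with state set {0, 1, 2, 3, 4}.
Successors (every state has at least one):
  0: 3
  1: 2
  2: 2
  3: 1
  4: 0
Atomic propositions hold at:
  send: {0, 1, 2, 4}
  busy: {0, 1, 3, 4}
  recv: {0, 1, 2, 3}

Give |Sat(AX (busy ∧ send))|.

2

Sat(busy ∧ send) = {0, 1, 4}
Sat(AX (busy ∧ send)) = {s : every successor in {0, 1, 4}} = {3, 4}
|Sat(AX (busy ∧ send))| = |{3, 4}| = 2.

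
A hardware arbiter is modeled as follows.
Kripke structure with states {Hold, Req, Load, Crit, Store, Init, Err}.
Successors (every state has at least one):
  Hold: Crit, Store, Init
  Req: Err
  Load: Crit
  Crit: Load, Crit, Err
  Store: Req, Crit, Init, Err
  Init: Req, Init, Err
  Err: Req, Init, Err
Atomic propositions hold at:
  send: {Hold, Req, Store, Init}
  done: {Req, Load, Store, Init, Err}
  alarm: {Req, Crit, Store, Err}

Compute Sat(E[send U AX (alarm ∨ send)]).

{Hold, Req, Load, Store, Init, Err}

Sat(alarm ∨ send) = {Hold, Req, Crit, Store, Init, Err}
Sat(AX (alarm ∨ send)) = {s : every successor in {Hold, Req, Crit, Store, Init, Err}} = {Hold, Req, Load, Store, Init, Err}
E[send U AX (alarm ∨ send)]: least fixpoint, start Z0 = Sat(AX (alarm ∨ send)) = {Hold, Req, Load, Store, Init, Err}, add states in Sat(send) with some successor in Z. Already a fixed point.
Sat(E[send U AX (alarm ∨ send)]) = {Hold, Req, Load, Store, Init, Err}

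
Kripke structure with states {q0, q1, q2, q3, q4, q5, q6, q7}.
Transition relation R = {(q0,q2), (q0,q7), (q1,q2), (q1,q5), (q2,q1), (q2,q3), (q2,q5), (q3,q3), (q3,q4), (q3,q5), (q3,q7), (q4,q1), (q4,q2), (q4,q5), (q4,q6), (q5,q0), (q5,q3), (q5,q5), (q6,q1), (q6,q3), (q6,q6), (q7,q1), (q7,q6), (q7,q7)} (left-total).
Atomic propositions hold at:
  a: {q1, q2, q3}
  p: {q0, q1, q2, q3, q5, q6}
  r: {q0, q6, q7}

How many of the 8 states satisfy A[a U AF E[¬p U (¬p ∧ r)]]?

1

Sat(¬p) = {q4, q7}
Sat(¬p ∧ r) = {q7}
E[¬p U (¬p ∧ r)]: least fixpoint, start Z0 = Sat((¬p ∧ r)) = {q7}, add states in Sat(¬p) with some successor in Z. Already a fixed point.
Sat(E[¬p U (¬p ∧ r)]) = {q7}
AF E[¬p U (¬p ∧ r)]: least fixpoint, start Z0 = {q7}, add states with every successor in Z. Already a fixed point.
Sat(AF E[¬p U (¬p ∧ r)]) = {q7}
A[a U AF E[¬p U (¬p ∧ r)]]: least fixpoint, start Z0 = Sat(AF E[¬p U (¬p ∧ r)]) = {q7}, add states in Sat(a) with every successor in Z. Already a fixed point.
Sat(A[a U AF E[¬p U (¬p ∧ r)]]) = {q7}
|Sat(A[a U AF E[¬p U (¬p ∧ r)]])| = |{q7}| = 1.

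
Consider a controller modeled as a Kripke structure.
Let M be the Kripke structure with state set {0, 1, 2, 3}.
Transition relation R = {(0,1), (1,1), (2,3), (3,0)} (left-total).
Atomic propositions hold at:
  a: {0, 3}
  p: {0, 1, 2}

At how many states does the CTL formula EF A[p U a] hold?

3

A[p U a]: least fixpoint, start Z0 = Sat(a) = {0, 3}, add states in Sat(p) with every successor in Z. Z1 = {0, 2, 3}; fixed.
Sat(A[p U a]) = {0, 2, 3}
EF A[p U a]: least fixpoint, start Z0 = {0, 2, 3}, add states with some successor in Z. Already a fixed point.
Sat(EF A[p U a]) = {0, 2, 3}
|Sat(EF A[p U a])| = |{0, 2, 3}| = 3.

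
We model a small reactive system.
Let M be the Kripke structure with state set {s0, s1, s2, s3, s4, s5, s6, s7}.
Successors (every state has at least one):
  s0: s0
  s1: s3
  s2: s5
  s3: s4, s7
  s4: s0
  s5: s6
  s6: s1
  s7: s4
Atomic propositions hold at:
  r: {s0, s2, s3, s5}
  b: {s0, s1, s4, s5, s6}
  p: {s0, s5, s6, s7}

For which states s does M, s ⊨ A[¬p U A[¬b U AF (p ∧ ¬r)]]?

{s2, s5, s6, s7}

Sat(¬p) = {s1, s2, s3, s4}
Sat(¬b) = {s2, s3, s7}
Sat(¬r) = {s1, s4, s6, s7}
Sat(p ∧ ¬r) = {s6, s7}
AF (p ∧ ¬r): least fixpoint, start Z0 = {s6, s7}, add states with every successor in Z. Z1 = {s5, s6, s7}; Z2 = {s2, s5, s6, s7}; fixed.
Sat(AF (p ∧ ¬r)) = {s2, s5, s6, s7}
A[¬b U AF (p ∧ ¬r)]: least fixpoint, start Z0 = Sat(AF (p ∧ ¬r)) = {s2, s5, s6, s7}, add states in Sat(¬b) with every successor in Z. Already a fixed point.
Sat(A[¬b U AF (p ∧ ¬r)]) = {s2, s5, s6, s7}
A[¬p U A[¬b U AF (p ∧ ¬r)]]: least fixpoint, start Z0 = Sat(A[¬b U AF (p ∧ ¬r)]) = {s2, s5, s6, s7}, add states in Sat(¬p) with every successor in Z. Already a fixed point.
Sat(A[¬p U A[¬b U AF (p ∧ ¬r)]]) = {s2, s5, s6, s7}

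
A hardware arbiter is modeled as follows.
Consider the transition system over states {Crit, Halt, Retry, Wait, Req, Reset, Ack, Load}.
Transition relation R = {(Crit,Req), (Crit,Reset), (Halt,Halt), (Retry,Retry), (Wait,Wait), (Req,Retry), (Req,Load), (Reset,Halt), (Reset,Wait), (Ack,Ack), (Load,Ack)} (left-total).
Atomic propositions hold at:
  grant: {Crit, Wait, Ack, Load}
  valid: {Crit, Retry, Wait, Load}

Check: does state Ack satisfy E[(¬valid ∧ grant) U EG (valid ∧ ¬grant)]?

No

Sat(¬valid) = {Halt, Req, Reset, Ack}
Sat(¬valid ∧ grant) = {Ack}
Sat(¬grant) = {Halt, Retry, Req, Reset}
Sat(valid ∧ ¬grant) = {Retry}
EG (valid ∧ ¬grant): greatest fixpoint, start Z0 = {Retry}, keep only states in Sat with some successor in Z. Already a fixed point.
Sat(EG (valid ∧ ¬grant)) = {Retry}
E[(¬valid ∧ grant) U EG (valid ∧ ¬grant)]: least fixpoint, start Z0 = Sat(EG (valid ∧ ¬grant)) = {Retry}, add states in Sat(¬valid ∧ grant) with some successor in Z. Already a fixed point.
Sat(E[(¬valid ∧ grant) U EG (valid ∧ ¬grant)]) = {Retry}
Ack ∉ Sat(E[(¬valid ∧ grant) U EG (valid ∧ ¬grant)]) = {Retry}, so the formula does not hold at Ack.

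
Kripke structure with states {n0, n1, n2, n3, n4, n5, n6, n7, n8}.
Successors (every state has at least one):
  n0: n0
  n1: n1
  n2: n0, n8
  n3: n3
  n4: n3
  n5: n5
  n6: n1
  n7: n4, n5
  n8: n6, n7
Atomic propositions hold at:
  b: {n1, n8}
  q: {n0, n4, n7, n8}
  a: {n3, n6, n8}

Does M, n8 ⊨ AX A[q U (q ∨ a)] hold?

Yes

Sat(q ∨ a) = {n0, n3, n4, n6, n7, n8}
A[q U (q ∨ a)]: least fixpoint, start Z0 = Sat((q ∨ a)) = {n0, n3, n4, n6, n7, n8}, add states in Sat(q) with every successor in Z. Already a fixed point.
Sat(A[q U (q ∨ a)]) = {n0, n3, n4, n6, n7, n8}
Sat(AX A[q U (q ∨ a)]) = {s : every successor in {n0, n3, n4, n6, n7, n8}} = {n0, n2, n3, n4, n8}
n8 ∈ Sat(AX A[q U (q ∨ a)]) = {n0, n2, n3, n4, n8}, so the formula holds at n8.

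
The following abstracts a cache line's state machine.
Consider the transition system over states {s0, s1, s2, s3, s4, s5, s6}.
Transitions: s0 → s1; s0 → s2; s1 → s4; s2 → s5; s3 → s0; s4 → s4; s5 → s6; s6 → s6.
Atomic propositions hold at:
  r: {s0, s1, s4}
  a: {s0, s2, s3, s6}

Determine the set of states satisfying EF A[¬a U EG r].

{s0, s1, s3, s4}

Sat(¬a) = {s1, s4, s5}
EG r: greatest fixpoint, start Z0 = {s0, s1, s4}, keep only states in Sat with some successor in Z. Already a fixed point.
Sat(EG r) = {s0, s1, s4}
A[¬a U EG r]: least fixpoint, start Z0 = Sat(EG r) = {s0, s1, s4}, add states in Sat(¬a) with every successor in Z. Already a fixed point.
Sat(A[¬a U EG r]) = {s0, s1, s4}
EF A[¬a U EG r]: least fixpoint, start Z0 = {s0, s1, s4}, add states with some successor in Z. Z1 = {s0, s1, s3, s4}; fixed.
Sat(EF A[¬a U EG r]) = {s0, s1, s3, s4}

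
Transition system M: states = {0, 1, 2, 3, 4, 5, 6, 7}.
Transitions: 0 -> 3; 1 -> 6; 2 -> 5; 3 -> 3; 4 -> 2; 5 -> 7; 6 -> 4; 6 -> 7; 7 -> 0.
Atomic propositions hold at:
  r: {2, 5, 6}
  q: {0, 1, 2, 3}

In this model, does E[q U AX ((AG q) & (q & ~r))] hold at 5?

AG q: greatest fixpoint, start Z0 = {0, 1, 2, 3}, keep only states in Sat with every successor in Z. Z1 = {0, 3}; fixed.
Sat(AG q) = {0, 3}
Sat(~r) = {0, 1, 3, 4, 7}
Sat(q & ~r) = {0, 1, 3}
Sat((AG q) & (q & ~r)) = {0, 3}
Sat(AX ((AG q) & (q & ~r))) = {s : every successor in {0, 3}} = {0, 3, 7}
E[q U AX ((AG q) & (q & ~r))]: least fixpoint, start Z0 = Sat(AX ((AG q) & (q & ~r))) = {0, 3, 7}, add states in Sat(q) with some successor in Z. Already a fixed point.
Sat(E[q U AX ((AG q) & (q & ~r))]) = {0, 3, 7}
5 ∉ Sat(E[q U AX ((AG q) & (q & ~r))]) = {0, 3, 7}, so the formula does not hold at 5.

No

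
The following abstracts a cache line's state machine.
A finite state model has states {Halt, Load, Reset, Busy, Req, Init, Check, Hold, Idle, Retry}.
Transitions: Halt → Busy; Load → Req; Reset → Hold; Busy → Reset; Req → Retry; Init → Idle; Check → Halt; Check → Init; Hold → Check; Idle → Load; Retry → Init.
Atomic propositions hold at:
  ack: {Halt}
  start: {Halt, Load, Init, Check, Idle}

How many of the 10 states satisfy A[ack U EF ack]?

EF ack: least fixpoint, start Z0 = {Halt}, add states with some successor in Z. Z1 = {Halt, Check}; Z2 = {Halt, Check, Hold}; Z3 = {Halt, Reset, Check, Hold}; Z4 = {Halt, Reset, Busy, Check, Hold}; fixed.
Sat(EF ack) = {Halt, Reset, Busy, Check, Hold}
A[ack U EF ack]: least fixpoint, start Z0 = Sat(EF ack) = {Halt, Reset, Busy, Check, Hold}, add states in Sat(ack) with every successor in Z. Already a fixed point.
Sat(A[ack U EF ack]) = {Halt, Reset, Busy, Check, Hold}
|Sat(A[ack U EF ack])| = |{Halt, Reset, Busy, Check, Hold}| = 5.

5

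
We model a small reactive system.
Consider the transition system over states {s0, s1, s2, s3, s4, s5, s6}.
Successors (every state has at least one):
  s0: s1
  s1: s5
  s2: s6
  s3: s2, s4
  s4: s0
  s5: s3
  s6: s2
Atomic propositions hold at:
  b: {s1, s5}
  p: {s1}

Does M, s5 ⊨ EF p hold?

Yes

EF p: least fixpoint, start Z0 = {s1}, add states with some successor in Z. Z1 = {s0, s1}; Z2 = {s0, s1, s4}; Z3 = {s0, s1, s3, s4}; Z4 = {s0, s1, s3, s4, s5}; fixed.
Sat(EF p) = {s0, s1, s3, s4, s5}
s5 ∈ Sat(EF p) = {s0, s1, s3, s4, s5}, so the formula holds at s5.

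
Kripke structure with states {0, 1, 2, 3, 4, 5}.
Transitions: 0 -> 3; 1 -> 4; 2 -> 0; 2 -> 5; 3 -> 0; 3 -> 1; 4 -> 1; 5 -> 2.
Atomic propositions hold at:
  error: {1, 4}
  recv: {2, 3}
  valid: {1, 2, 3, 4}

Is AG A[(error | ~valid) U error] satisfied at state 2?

No

Sat(~valid) = {0, 5}
Sat(error | ~valid) = {0, 1, 4, 5}
A[(error | ~valid) U error]: least fixpoint, start Z0 = Sat(error) = {1, 4}, add states in Sat(error | ~valid) with every successor in Z. Already a fixed point.
Sat(A[(error | ~valid) U error]) = {1, 4}
AG A[(error | ~valid) U error]: greatest fixpoint, start Z0 = {1, 4}, keep only states in Sat with every successor in Z. Already a fixed point.
Sat(AG A[(error | ~valid) U error]) = {1, 4}
2 ∉ Sat(AG A[(error | ~valid) U error]) = {1, 4}, so the formula does not hold at 2.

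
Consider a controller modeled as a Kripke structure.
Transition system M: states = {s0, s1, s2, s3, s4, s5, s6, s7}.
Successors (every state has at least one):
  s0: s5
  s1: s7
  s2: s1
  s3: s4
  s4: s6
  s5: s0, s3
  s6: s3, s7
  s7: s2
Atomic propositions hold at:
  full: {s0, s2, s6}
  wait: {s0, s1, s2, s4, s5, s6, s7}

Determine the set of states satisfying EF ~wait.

Sat(~wait) = {s3}
EF ~wait: least fixpoint, start Z0 = {s3}, add states with some successor in Z. Z1 = {s3, s5, s6}; Z2 = {s0, s3, s4, s5, s6}; fixed.
Sat(EF ~wait) = {s0, s3, s4, s5, s6}

{s0, s3, s4, s5, s6}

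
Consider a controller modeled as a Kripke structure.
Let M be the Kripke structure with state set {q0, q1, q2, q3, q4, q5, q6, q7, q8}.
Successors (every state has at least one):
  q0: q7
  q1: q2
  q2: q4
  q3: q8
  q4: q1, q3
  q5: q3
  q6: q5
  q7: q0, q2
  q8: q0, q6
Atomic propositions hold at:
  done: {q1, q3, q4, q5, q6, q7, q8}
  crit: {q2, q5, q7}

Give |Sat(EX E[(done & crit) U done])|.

7

Sat(done & crit) = {q5, q7}
E[(done & crit) U done]: least fixpoint, start Z0 = Sat(done) = {q1, q3, q4, q5, q6, q7, q8}, add states in Sat(done & crit) with some successor in Z. Already a fixed point.
Sat(E[(done & crit) U done]) = {q1, q3, q4, q5, q6, q7, q8}
Sat(EX E[(done & crit) U done]) = {s : some successor in {q1, q3, q4, q5, q6, q7, q8}} = {q0, q2, q3, q4, q5, q6, q8}
|Sat(EX E[(done & crit) U done])| = |{q0, q2, q3, q4, q5, q6, q8}| = 7.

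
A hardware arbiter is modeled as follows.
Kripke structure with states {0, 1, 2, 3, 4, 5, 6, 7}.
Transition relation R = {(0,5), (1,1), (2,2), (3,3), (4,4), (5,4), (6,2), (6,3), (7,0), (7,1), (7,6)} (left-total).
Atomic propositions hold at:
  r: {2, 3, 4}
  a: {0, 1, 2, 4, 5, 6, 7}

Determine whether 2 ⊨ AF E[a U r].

Yes

E[a U r]: least fixpoint, start Z0 = Sat(r) = {2, 3, 4}, add states in Sat(a) with some successor in Z. Z1 = {2, 3, 4, 5, 6}; Z2 = {0, 2, 3, 4, 5, 6, 7}; fixed.
Sat(E[a U r]) = {0, 2, 3, 4, 5, 6, 7}
AF E[a U r]: least fixpoint, start Z0 = {0, 2, 3, 4, 5, 6, 7}, add states with every successor in Z. Already a fixed point.
Sat(AF E[a U r]) = {0, 2, 3, 4, 5, 6, 7}
2 ∈ Sat(AF E[a U r]) = {0, 2, 3, 4, 5, 6, 7}, so the formula holds at 2.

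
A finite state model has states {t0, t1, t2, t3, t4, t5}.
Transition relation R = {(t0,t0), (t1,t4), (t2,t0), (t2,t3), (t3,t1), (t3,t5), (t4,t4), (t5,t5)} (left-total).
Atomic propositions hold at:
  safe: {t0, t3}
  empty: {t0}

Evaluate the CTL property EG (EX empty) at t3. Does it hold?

No

Sat(EX empty) = {s : some successor in {t0}} = {t0, t2}
EG (EX empty): greatest fixpoint, start Z0 = {t0, t2}, keep only states in Sat with some successor in Z. Already a fixed point.
Sat(EG (EX empty)) = {t0, t2}
t3 ∉ Sat(EG (EX empty)) = {t0, t2}, so the formula does not hold at t3.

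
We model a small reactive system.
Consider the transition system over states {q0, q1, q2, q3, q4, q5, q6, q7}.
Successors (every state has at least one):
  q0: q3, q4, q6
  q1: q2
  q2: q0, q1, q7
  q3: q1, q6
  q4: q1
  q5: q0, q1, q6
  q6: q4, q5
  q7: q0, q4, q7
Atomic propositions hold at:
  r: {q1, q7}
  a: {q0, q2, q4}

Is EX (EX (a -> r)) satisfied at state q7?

Sat(a -> r) = {q1, q3, q5, q6, q7}
Sat(EX (a -> r)) = {s : some successor in {q1, q3, q5, q6, q7}} = {q0, q2, q3, q4, q5, q6, q7}
Sat(EX (EX (a -> r))) = {s : some successor in {q0, q2, q3, q4, q5, q6, q7}} = {q0, q1, q2, q3, q5, q6, q7}
q7 ∈ Sat(EX (EX (a -> r))) = {q0, q1, q2, q3, q5, q6, q7}, so the formula holds at q7.

Yes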